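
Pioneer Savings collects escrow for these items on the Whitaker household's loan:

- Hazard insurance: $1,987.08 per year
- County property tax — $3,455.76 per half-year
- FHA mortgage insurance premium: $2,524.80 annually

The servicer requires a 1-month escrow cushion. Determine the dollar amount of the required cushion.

$951.95

Hazard insurance — $1,987.08
County property tax — $3,455.76 × 2 = $6,911.52
FHA mortgage insurance premium — $2,524.80
Annual escrow total = $1,987.08 + $6,911.52 + $2,524.80 = $11,423.40
Per month = $11,423.40 / 12 = $951.95
Cushion = 1 × $951.95 = $951.95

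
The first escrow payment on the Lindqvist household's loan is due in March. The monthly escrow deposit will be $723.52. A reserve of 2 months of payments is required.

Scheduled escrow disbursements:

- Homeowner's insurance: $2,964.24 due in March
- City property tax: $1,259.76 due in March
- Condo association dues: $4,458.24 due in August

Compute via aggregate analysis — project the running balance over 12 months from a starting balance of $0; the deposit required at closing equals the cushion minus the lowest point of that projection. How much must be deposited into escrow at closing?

Cushion = 2 × $723.52 = $1,447.04
Trial balance (start $0, +$723.52 each month, − disbursements):
  Mar: +$723.52 − $4,224.00 → -$3,500.48
  Apr: +$723.52 → -$2,776.96
  May: +$723.52 → -$2,053.44
  Jun: +$723.52 → -$1,329.92
  Jul: +$723.52 → -$606.40
  Aug: +$723.52 − $4,458.24 → -$4,341.12
  Sep: +$723.52 → -$3,617.60
  Oct: +$723.52 → -$2,894.08
  Nov: +$723.52 → -$2,170.56
  Dec: +$723.52 → -$1,447.04
  Jan: +$723.52 → -$723.52
  Feb: +$723.52 → $0.00
Lowest trial balance = -$4,341.12 (Aug)
Initial deposit = cushion − low point = $1,447.04 − (-$4,341.12) = $5,788.16

$5,788.16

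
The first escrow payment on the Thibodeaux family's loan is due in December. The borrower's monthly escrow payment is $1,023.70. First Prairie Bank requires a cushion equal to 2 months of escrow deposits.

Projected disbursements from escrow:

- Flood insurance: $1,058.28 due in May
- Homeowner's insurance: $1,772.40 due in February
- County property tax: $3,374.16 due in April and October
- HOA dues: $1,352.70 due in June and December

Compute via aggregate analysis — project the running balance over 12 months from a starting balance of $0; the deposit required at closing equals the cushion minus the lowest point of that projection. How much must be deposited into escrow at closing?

Cushion = 2 × $1,023.70 = $2,047.40
Trial balance (start $0, +$1,023.70 each month, − disbursements):
  Dec: +$1,023.70 − $1,352.70 → -$329.00
  Jan: +$1,023.70 → $694.70
  Feb: +$1,023.70 − $1,772.40 → -$54.00
  Mar: +$1,023.70 → $969.70
  Apr: +$1,023.70 − $3,374.16 → -$1,380.76
  May: +$1,023.70 − $1,058.28 → -$1,415.34
  Jun: +$1,023.70 − $1,352.70 → -$1,744.34
  Jul: +$1,023.70 → -$720.64
  Aug: +$1,023.70 → $303.06
  Sep: +$1,023.70 → $1,326.76
  Oct: +$1,023.70 − $3,374.16 → -$1,023.70
  Nov: +$1,023.70 → $0.00
Lowest trial balance = -$1,744.34 (Jun)
Initial deposit = cushion − low point = $2,047.40 − (-$1,744.34) = $3,791.74

$3,791.74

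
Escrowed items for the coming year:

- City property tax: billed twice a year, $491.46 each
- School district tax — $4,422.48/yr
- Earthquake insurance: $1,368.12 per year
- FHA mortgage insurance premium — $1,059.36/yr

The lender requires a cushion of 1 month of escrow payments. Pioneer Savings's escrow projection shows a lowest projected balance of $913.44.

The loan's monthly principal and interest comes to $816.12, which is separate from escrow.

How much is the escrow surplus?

$260.70

City property tax — $491.46 × 2 = $982.92 per year
School district tax — $4,422.48 per year
Earthquake insurance — $1,368.12 per year
FHA mortgage insurance premium — $1,059.36 per year
Combined annual = $982.92 + $4,422.48 + $1,368.12 + $1,059.36 = $7,832.88
Monthly escrow = $7,832.88 ÷ 12 = $652.74
Required cushion = 1 × $652.74 = $652.74
Excess over cushion: $913.44 − $652.74 = $260.70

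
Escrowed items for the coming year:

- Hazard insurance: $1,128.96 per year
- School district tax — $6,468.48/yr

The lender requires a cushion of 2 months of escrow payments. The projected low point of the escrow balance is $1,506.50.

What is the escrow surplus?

Hazard insurance: $1,128.96 annually
School district tax: $6,468.48 annually
Total annual escrow = $1,128.96 + $6,468.48 = $7,597.44
Monthly = $7,597.44 / 12 = $633.12
Required cushion = 2 × $633.12 = $1,266.24
Surplus = $1,506.50 − $1,266.24 = $240.26

$240.26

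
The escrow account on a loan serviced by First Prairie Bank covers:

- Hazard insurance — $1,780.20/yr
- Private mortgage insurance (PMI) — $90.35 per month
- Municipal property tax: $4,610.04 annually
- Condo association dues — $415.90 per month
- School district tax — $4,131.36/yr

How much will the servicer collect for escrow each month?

$1,383.05

Hazard insurance: $1,780.20 per year
Private mortgage insurance (PMI): $90.35 × 12 = $1,084.20 per year
Municipal property tax: $4,610.04 per year
Condo association dues: $415.90 × 12 = $4,990.80 per year
School district tax: $4,131.36 per year
Combined annual = $1,780.20 + $1,084.20 + $4,610.04 + $4,990.80 + $4,131.36 = $16,596.60
Monthly = $16,596.60 ÷ 12 = $1,383.05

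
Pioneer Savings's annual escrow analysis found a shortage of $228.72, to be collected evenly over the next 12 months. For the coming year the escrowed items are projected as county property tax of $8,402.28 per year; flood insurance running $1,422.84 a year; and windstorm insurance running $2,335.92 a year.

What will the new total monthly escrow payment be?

County property tax = $8,402.28
Flood insurance = $1,422.84
Windstorm insurance = $2,335.92
Annual escrow total = $12,161.04
Base monthly escrow = $12,161.04 ÷ 12 = $1,013.42
Monthly shortage recovery: $228.72 ÷ 12 = $19.06
New monthly escrow = $1,013.42 + $19.06 = $1,032.48

$1,032.48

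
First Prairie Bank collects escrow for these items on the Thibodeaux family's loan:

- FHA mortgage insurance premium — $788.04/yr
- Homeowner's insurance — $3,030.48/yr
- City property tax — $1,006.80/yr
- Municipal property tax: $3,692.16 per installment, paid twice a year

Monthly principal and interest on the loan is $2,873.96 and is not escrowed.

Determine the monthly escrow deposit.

$1,017.47

FHA mortgage insurance premium = $788.04
Homeowner's insurance = $3,030.48
City property tax = $1,006.80
Municipal property tax = $3,692.16 × 2 = $7,384.32
Yearly total = $12,209.64
Per month = $12,209.64 ÷ 12 = $1,017.47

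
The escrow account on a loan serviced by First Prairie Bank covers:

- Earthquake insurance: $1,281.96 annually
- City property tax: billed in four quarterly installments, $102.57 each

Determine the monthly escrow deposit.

$141.02

Earthquake insurance: $1,281.96/yr
City property tax: $102.57 × 4 = $410.28/yr
Combined annual = $1,692.24
Per month = $1,692.24 / 12 = $141.02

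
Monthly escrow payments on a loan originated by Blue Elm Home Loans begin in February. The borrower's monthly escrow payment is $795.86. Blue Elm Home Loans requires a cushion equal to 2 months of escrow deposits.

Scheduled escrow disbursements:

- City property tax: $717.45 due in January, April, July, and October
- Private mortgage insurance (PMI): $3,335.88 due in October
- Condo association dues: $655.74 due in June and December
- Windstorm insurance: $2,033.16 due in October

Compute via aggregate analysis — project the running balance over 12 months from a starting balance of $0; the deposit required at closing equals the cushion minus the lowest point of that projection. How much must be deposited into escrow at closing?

$2,606.11

Cushion = 2 × $795.86 = $1,591.72
Trial balance (start $0, +$795.86 each month, − disbursements):
  Feb: +$795.86 → $795.86
  Mar: +$795.86 → $1,591.72
  Apr: +$795.86 − $717.45 → $1,670.13
  May: +$795.86 → $2,465.99
  Jun: +$795.86 − $655.74 → $2,606.11
  Jul: +$795.86 − $717.45 → $2,684.52
  Aug: +$795.86 → $3,480.38
  Sep: +$795.86 → $4,276.24
  Oct: +$795.86 − $6,086.49 → -$1,014.39
  Nov: +$795.86 → -$218.53
  Dec: +$795.86 − $655.74 → -$78.41
  Jan: +$795.86 − $717.45 → $0.00
Lowest trial balance = -$1,014.39 (Oct)
Initial deposit = cushion − low point = $1,591.72 − (-$1,014.39) = $2,606.11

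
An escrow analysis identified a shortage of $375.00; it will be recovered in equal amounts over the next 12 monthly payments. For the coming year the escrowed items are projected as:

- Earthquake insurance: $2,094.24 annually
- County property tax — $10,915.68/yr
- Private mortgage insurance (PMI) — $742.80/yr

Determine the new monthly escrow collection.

Earthquake insurance: $2,094.24/yr
County property tax: $10,915.68/yr
Private mortgage insurance (PMI): $742.80/yr
Yearly total = $13,752.72
Base monthly escrow = $13,752.72 ÷ 12 = $1,146.06
Shortage spread = $375.00 ÷ 12 = $31.25/mo
Adjusted monthly = $1,146.06 + $31.25 = $1,177.31

$1,177.31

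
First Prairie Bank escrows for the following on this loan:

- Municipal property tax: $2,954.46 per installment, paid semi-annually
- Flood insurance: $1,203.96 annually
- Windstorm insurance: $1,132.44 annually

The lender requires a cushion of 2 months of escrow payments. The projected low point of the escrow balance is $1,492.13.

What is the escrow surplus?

$117.91

Municipal property tax: $2,954.46 × 2 = $5,908.92
Flood insurance: $1,203.96
Windstorm insurance: $1,132.44
Total annual escrow = $5,908.92 + $1,203.96 + $1,132.44 = $8,245.32
Base monthly escrow = $8,245.32 / 12 = $687.11
Cushion = 2 × $687.11 = $1,374.22
Surplus = $1,492.13 − $1,374.22 = $117.91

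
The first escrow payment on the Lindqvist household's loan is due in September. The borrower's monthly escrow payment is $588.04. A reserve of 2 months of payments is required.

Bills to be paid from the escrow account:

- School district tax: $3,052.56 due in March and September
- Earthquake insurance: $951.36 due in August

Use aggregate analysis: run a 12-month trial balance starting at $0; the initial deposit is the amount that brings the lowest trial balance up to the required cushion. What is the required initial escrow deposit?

Cushion = 2 × $588.04 = $1,176.08
Trial balance (start $0, +$588.04 each month, − disbursements):
  Sep: +$588.04 − $3,052.56 → -$2,464.52
  Oct: +$588.04 → -$1,876.48
  Nov: +$588.04 → -$1,288.44
  Dec: +$588.04 → -$700.40
  Jan: +$588.04 → -$112.36
  Feb: +$588.04 → $475.68
  Mar: +$588.04 − $3,052.56 → -$1,988.84
  Apr: +$588.04 → -$1,400.80
  May: +$588.04 → -$812.76
  Jun: +$588.04 → -$224.72
  Jul: +$588.04 → $363.32
  Aug: +$588.04 − $951.36 → $0.00
Lowest trial balance = -$2,464.52 (Sep)
Initial deposit = cushion − low point = $1,176.08 − (-$2,464.52) = $3,640.60

$3,640.60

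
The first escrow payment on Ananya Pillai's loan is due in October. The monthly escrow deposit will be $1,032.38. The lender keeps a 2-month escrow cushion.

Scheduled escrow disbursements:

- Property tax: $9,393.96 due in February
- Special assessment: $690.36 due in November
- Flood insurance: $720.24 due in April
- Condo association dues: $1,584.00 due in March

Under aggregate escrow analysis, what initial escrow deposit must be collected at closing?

Cushion = 2 × $1,032.38 = $2,064.76
Trial balance (start $0, +$1,032.38 each month, − disbursements):
  Oct: +$1,032.38 → $1,032.38
  Nov: +$1,032.38 − $690.36 → $1,374.40
  Dec: +$1,032.38 → $2,406.78
  Jan: +$1,032.38 → $3,439.16
  Feb: +$1,032.38 − $9,393.96 → -$4,922.42
  Mar: +$1,032.38 − $1,584.00 → -$5,474.04
  Apr: +$1,032.38 − $720.24 → -$5,161.90
  May: +$1,032.38 → -$4,129.52
  Jun: +$1,032.38 → -$3,097.14
  Jul: +$1,032.38 → -$2,064.76
  Aug: +$1,032.38 → -$1,032.38
  Sep: +$1,032.38 → $0.00
Lowest trial balance = -$5,474.04 (Mar)
Initial deposit = cushion − low point = $2,064.76 − (-$5,474.04) = $7,538.80

$7,538.80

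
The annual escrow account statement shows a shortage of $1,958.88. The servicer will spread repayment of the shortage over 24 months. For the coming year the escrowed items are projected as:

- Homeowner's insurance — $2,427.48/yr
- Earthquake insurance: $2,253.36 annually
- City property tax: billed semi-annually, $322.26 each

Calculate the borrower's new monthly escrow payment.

$525.40

Homeowner's insurance: $2,427.48 per year
Earthquake insurance: $2,253.36 per year
City property tax: $322.26 × 2 = $644.52 per year
Total annual escrow = $5,325.36
Monthly = $5,325.36 / 12 = $443.78
Shortage spread = $1,958.88 / 24 = $81.62/mo
Adjusted monthly = $443.78 + $81.62 = $525.40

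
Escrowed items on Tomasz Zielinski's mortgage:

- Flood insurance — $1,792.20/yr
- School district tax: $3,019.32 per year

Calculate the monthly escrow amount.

Flood insurance: $1,792.20 per year
School district tax: $3,019.32 per year
Total per year = $4,811.52
Base monthly escrow = $4,811.52 ÷ 12 = $400.96

$400.96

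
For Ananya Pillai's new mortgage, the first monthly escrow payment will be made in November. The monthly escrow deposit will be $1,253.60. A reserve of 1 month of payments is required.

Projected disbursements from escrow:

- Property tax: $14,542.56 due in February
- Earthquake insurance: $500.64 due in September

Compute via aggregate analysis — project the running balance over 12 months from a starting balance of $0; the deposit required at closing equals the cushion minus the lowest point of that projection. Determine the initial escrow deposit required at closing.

$10,781.76

Cushion = 1 × $1,253.60 = $1,253.60
Trial balance (start $0, +$1,253.60 each month, − disbursements):
  Nov: +$1,253.60 → $1,253.60
  Dec: +$1,253.60 → $2,507.20
  Jan: +$1,253.60 → $3,760.80
  Feb: +$1,253.60 − $14,542.56 → -$9,528.16
  Mar: +$1,253.60 → -$8,274.56
  Apr: +$1,253.60 → -$7,020.96
  May: +$1,253.60 → -$5,767.36
  Jun: +$1,253.60 → -$4,513.76
  Jul: +$1,253.60 → -$3,260.16
  Aug: +$1,253.60 → -$2,006.56
  Sep: +$1,253.60 − $500.64 → -$1,253.60
  Oct: +$1,253.60 → $0.00
Lowest trial balance = -$9,528.16 (Feb)
Initial deposit = cushion − low point = $1,253.60 − (-$9,528.16) = $10,781.76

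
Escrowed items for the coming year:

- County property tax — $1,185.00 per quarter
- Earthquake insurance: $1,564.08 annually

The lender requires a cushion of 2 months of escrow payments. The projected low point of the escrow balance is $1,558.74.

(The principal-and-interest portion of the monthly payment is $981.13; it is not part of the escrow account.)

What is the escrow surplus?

$508.06

County property tax: $1,185.00 × 4 = $4,740.00 per year
Earthquake insurance: $1,564.08 per year
Combined annual = $4,740.00 + $1,564.08 = $6,304.08
Base monthly escrow = $6,304.08 / 12 = $525.34
Required cushion = 2 × $525.34 = $1,050.68
Surplus = $1,558.74 − $1,050.68 = $508.06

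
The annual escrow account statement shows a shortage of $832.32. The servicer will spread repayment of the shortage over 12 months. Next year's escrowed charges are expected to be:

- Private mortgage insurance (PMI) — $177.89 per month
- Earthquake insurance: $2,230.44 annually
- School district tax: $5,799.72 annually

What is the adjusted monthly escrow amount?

$916.43

Private mortgage insurance (PMI): $177.89 × 12 = $2,134.68
Earthquake insurance: $2,230.44
School district tax: $5,799.72
Total annual escrow = $2,134.68 + $2,230.44 + $5,799.72 = $10,164.84
Per month = $10,164.84 ÷ 12 = $847.07
Monthly shortage recovery: $832.32 / 12 = $69.36
New monthly escrow = $847.07 + $69.36 = $916.43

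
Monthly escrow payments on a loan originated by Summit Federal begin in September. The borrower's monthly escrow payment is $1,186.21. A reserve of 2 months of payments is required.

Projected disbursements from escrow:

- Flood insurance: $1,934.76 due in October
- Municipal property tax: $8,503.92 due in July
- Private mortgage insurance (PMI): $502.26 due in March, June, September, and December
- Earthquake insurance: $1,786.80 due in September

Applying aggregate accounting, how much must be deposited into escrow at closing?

Cushion = 2 × $1,186.21 = $2,372.42
Trial balance (start $0, +$1,186.21 each month, − disbursements):
  Sep: +$1,186.21 − $2,289.06 → -$1,102.85
  Oct: +$1,186.21 − $1,934.76 → -$1,851.40
  Nov: +$1,186.21 → -$665.19
  Dec: +$1,186.21 − $502.26 → $18.76
  Jan: +$1,186.21 → $1,204.97
  Feb: +$1,186.21 → $2,391.18
  Mar: +$1,186.21 − $502.26 → $3,075.13
  Apr: +$1,186.21 → $4,261.34
  May: +$1,186.21 → $5,447.55
  Jun: +$1,186.21 − $502.26 → $6,131.50
  Jul: +$1,186.21 − $8,503.92 → -$1,186.21
  Aug: +$1,186.21 → $0.00
Lowest trial balance = -$1,851.40 (Oct)
Initial deposit = cushion − low point = $2,372.42 − (-$1,851.40) = $4,223.82

$4,223.82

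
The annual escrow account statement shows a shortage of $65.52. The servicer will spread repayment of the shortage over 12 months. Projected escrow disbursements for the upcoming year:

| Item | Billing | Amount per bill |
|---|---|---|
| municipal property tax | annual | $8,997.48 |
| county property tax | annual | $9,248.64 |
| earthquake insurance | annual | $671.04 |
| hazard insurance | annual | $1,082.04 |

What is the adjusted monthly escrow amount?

$1,672.06

Municipal property tax — $8,997.48
County property tax — $9,248.64
Earthquake insurance — $671.04
Hazard insurance — $1,082.04
Total annual escrow = $19,999.20
Per month = $19,999.20 / 12 = $1,666.60
Monthly shortage recovery: $65.52 / 12 = $5.46
Adjusted monthly = $1,666.60 + $5.46 = $1,672.06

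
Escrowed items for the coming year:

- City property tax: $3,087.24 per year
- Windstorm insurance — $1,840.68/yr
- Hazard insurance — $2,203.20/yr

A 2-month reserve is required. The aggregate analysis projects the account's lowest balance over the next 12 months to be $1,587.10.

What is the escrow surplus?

$398.58

City property tax — $3,087.24 per year
Windstorm insurance — $1,840.68 per year
Hazard insurance — $2,203.20 per year
Yearly total = $7,131.12
Base monthly escrow = $7,131.12 / 12 = $594.26
Required cushion = 2 × $594.26 = $1,188.52
Surplus = $1,587.10 − $1,188.52 = $398.58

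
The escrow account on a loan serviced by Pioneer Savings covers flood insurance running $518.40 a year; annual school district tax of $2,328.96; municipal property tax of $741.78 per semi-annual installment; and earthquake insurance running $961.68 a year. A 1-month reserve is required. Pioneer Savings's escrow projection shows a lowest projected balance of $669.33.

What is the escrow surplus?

Flood insurance — $518.40
School district tax — $2,328.96
Municipal property tax — $741.78 × 2 = $1,483.56
Earthquake insurance — $961.68
Yearly total = $5,292.60
Base monthly escrow = $5,292.60 / 12 = $441.05
Cushion = 1 × $441.05 = $441.05
Surplus = $669.33 − $441.05 = $228.28

$228.28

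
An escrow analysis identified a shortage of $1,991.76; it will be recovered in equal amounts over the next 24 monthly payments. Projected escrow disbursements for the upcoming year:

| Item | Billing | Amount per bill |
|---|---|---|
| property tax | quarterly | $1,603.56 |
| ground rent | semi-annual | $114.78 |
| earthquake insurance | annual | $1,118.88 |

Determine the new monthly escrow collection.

$729.88

Property tax: $1,603.56 × 4 = $6,414.24 annually
Ground rent: $114.78 × 2 = $229.56 annually
Earthquake insurance: $1,118.88 annually
Yearly total = $7,762.68
Per month = $7,762.68 ÷ 12 = $646.89
Monthly shortage recovery: $1,991.76 / 24 = $82.99
New monthly escrow = $646.89 + $82.99 = $729.88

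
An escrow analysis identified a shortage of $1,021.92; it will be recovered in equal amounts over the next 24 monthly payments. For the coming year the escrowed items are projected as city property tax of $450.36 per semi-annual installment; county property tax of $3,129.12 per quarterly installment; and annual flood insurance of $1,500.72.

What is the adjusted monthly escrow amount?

$1,285.74

City property tax = $450.36 × 2 = $900.72/yr
County property tax = $3,129.12 × 4 = $12,516.48/yr
Flood insurance = $1,500.72/yr
Annual escrow total = $14,917.92
Monthly = $14,917.92 ÷ 12 = $1,243.16
Shortage spread = $1,021.92 ÷ 24 = $42.58/mo
New monthly escrow = $1,243.16 + $42.58 = $1,285.74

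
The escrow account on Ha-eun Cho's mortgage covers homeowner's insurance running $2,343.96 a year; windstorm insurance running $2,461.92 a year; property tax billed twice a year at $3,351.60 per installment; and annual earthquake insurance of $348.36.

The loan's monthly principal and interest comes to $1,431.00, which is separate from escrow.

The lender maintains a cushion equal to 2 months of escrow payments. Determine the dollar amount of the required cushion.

$1,976.24

Homeowner's insurance = $2,343.96/yr
Windstorm insurance = $2,461.92/yr
Property tax = $3,351.60 × 2 = $6,703.20/yr
Earthquake insurance = $348.36/yr
Annual escrow total = $2,343.96 + $2,461.92 + $6,703.20 + $348.36 = $11,857.44
Per month = $11,857.44 ÷ 12 = $988.12
Reserve = 2 × $988.12 = $1,976.24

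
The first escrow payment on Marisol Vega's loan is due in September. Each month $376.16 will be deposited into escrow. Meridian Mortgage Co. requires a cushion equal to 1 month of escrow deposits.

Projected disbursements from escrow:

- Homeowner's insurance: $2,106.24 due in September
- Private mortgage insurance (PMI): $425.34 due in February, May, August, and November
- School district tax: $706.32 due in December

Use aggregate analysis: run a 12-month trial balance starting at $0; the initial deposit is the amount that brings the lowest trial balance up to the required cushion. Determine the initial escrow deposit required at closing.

$2,109.42

Cushion = 1 × $376.16 = $376.16
Trial balance (start $0, +$376.16 each month, − disbursements):
  Sep: +$376.16 − $2,106.24 → -$1,730.08
  Oct: +$376.16 → -$1,353.92
  Nov: +$376.16 − $425.34 → -$1,403.10
  Dec: +$376.16 − $706.32 → -$1,733.26
  Jan: +$376.16 → -$1,357.10
  Feb: +$376.16 − $425.34 → -$1,406.28
  Mar: +$376.16 → -$1,030.12
  Apr: +$376.16 → -$653.96
  May: +$376.16 − $425.34 → -$703.14
  Jun: +$376.16 → -$326.98
  Jul: +$376.16 → $49.18
  Aug: +$376.16 − $425.34 → $0.00
Lowest trial balance = -$1,733.26 (Dec)
Initial deposit = cushion − low point = $376.16 − (-$1,733.26) = $2,109.42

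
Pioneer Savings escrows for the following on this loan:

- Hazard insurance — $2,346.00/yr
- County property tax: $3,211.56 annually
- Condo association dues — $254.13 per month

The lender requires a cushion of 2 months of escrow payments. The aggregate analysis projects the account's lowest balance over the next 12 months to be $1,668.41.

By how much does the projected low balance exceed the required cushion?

$233.89

Hazard insurance = $2,346.00
County property tax = $3,211.56
Condo association dues = $254.13 × 12 = $3,049.56
Total per year = $8,607.12
Monthly escrow = $8,607.12 ÷ 12 = $717.26
Required reserve = 2 × $717.26 = $1,434.52
Excess over cushion: $1,668.41 − $1,434.52 = $233.89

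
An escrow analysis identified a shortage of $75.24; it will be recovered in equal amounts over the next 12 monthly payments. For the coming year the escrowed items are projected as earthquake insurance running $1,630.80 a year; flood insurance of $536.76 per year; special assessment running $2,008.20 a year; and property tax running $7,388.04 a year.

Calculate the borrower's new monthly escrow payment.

$969.92

Earthquake insurance = $1,630.80 annually
Flood insurance = $536.76 annually
Special assessment = $2,008.20 annually
Property tax = $7,388.04 annually
Annual escrow total = $1,630.80 + $536.76 + $2,008.20 + $7,388.04 = $11,563.80
Monthly escrow = $11,563.80 ÷ 12 = $963.65
Monthly shortage recovery: $75.24 ÷ 12 = $6.27
New monthly escrow = $963.65 + $6.27 = $969.92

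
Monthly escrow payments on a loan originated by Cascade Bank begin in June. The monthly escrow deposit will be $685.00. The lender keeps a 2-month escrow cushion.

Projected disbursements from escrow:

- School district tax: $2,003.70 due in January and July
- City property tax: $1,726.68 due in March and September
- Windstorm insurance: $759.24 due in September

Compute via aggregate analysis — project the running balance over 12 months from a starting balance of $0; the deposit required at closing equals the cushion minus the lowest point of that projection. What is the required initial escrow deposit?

$3,119.62

Cushion = 2 × $685.00 = $1,370.00
Trial balance (start $0, +$685.00 each month, − disbursements):
  Jun: +$685.00 → $685.00
  Jul: +$685.00 − $2,003.70 → -$633.70
  Aug: +$685.00 → $51.30
  Sep: +$685.00 − $2,485.92 → -$1,749.62
  Oct: +$685.00 → -$1,064.62
  Nov: +$685.00 → -$379.62
  Dec: +$685.00 → $305.38
  Jan: +$685.00 − $2,003.70 → -$1,013.32
  Feb: +$685.00 → -$328.32
  Mar: +$685.00 − $1,726.68 → -$1,370.00
  Apr: +$685.00 → -$685.00
  May: +$685.00 → $0.00
Lowest trial balance = -$1,749.62 (Sep)
Initial deposit = cushion − low point = $1,370.00 − (-$1,749.62) = $3,119.62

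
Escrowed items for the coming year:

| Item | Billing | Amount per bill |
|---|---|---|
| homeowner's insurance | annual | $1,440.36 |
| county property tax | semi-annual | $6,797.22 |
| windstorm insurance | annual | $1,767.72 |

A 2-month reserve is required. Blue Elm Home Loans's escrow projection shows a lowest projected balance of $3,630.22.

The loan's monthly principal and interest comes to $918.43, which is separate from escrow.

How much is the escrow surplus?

$829.80

Homeowner's insurance — $1,440.36 per year
County property tax — $6,797.22 × 2 = $13,594.44 per year
Windstorm insurance — $1,767.72 per year
Total per year = $1,440.36 + $13,594.44 + $1,767.72 = $16,802.52
Monthly escrow = $16,802.52 ÷ 12 = $1,400.21
Required cushion = 2 × $1,400.21 = $2,800.42
Surplus = $3,630.22 − $2,800.42 = $829.80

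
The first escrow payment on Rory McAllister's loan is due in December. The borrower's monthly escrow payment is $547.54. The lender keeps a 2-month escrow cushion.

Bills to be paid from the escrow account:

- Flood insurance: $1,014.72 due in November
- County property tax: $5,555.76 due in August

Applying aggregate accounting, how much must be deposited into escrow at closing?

Cushion = 2 × $547.54 = $1,095.08
Trial balance (start $0, +$547.54 each month, − disbursements):
  Dec: +$547.54 → $547.54
  Jan: +$547.54 → $1,095.08
  Feb: +$547.54 → $1,642.62
  Mar: +$547.54 → $2,190.16
  Apr: +$547.54 → $2,737.70
  May: +$547.54 → $3,285.24
  Jun: +$547.54 → $3,832.78
  Jul: +$547.54 → $4,380.32
  Aug: +$547.54 − $5,555.76 → -$627.90
  Sep: +$547.54 → -$80.36
  Oct: +$547.54 → $467.18
  Nov: +$547.54 − $1,014.72 → $0.00
Lowest trial balance = -$627.90 (Aug)
Initial deposit = cushion − low point = $1,095.08 − (-$627.90) = $1,722.98

$1,722.98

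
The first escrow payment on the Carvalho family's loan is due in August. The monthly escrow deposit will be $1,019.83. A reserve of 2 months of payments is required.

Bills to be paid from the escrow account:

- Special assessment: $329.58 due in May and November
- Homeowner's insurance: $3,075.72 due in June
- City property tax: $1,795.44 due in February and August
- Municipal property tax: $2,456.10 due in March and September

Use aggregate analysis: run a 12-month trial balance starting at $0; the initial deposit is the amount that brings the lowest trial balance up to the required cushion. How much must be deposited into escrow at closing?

Cushion = 2 × $1,019.83 = $2,039.66
Trial balance (start $0, +$1,019.83 each month, − disbursements):
  Aug: +$1,019.83 − $1,795.44 → -$775.61
  Sep: +$1,019.83 − $2,456.10 → -$2,211.88
  Oct: +$1,019.83 → -$1,192.05
  Nov: +$1,019.83 − $329.58 → -$501.80
  Dec: +$1,019.83 → $518.03
  Jan: +$1,019.83 → $1,537.86
  Feb: +$1,019.83 − $1,795.44 → $762.25
  Mar: +$1,019.83 − $2,456.10 → -$674.02
  Apr: +$1,019.83 → $345.81
  May: +$1,019.83 − $329.58 → $1,036.06
  Jun: +$1,019.83 − $3,075.72 → -$1,019.83
  Jul: +$1,019.83 → $0.00
Lowest trial balance = -$2,211.88 (Sep)
Initial deposit = cushion − low point = $2,039.66 − (-$2,211.88) = $4,251.54

$4,251.54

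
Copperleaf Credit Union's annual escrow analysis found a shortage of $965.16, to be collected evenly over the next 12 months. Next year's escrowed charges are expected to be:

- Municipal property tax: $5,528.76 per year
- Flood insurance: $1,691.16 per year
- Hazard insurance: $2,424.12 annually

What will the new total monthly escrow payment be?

Municipal property tax: $5,528.76
Flood insurance: $1,691.16
Hazard insurance: $2,424.12
Total per year = $5,528.76 + $1,691.16 + $2,424.12 = $9,644.04
Per month = $9,644.04 ÷ 12 = $803.67
Shortage spread = $965.16 ÷ 12 = $80.43/mo
Adjusted monthly = $803.67 + $80.43 = $884.10

$884.10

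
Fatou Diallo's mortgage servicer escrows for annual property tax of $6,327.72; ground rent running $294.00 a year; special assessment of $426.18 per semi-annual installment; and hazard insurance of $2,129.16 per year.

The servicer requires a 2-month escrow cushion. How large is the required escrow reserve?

$1,600.54

Property tax = $6,327.72
Ground rent = $294.00
Special assessment = $426.18 × 2 = $852.36
Hazard insurance = $2,129.16
Total per year = $6,327.72 + $294.00 + $852.36 + $2,129.16 = $9,603.24
Base monthly escrow = $9,603.24 ÷ 12 = $800.27
Required cushion = 2 × $800.27 = $1,600.54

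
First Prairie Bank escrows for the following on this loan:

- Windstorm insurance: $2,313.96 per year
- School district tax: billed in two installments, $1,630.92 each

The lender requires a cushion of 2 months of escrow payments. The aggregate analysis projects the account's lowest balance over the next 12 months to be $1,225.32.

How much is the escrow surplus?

Windstorm insurance: $2,313.96 annually
School district tax: $1,630.92 × 2 = $3,261.84 annually
Yearly total = $2,313.96 + $3,261.84 = $5,575.80
Base monthly escrow = $5,575.80 / 12 = $464.65
Required reserve = 2 × $464.65 = $929.30
Surplus = $1,225.32 − $929.30 = $296.02

$296.02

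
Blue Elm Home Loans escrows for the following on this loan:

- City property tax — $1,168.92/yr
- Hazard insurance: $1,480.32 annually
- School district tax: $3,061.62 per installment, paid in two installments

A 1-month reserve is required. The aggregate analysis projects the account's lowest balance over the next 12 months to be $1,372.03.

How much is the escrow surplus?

$640.99

City property tax = $1,168.92
Hazard insurance = $1,480.32
School district tax = $3,061.62 × 2 = $6,123.24
Combined annual = $1,168.92 + $1,480.32 + $6,123.24 = $8,772.48
Monthly escrow = $8,772.48 / 12 = $731.04
Required reserve = 1 × $731.04 = $731.04
Surplus = $1,372.03 − $731.04 = $640.99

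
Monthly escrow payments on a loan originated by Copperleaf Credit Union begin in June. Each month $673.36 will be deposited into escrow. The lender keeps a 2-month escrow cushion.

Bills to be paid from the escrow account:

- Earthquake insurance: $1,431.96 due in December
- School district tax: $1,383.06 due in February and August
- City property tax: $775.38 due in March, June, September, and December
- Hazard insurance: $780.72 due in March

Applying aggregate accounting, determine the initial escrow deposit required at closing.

Cushion = 2 × $673.36 = $1,346.72
Trial balance (start $0, +$673.36 each month, − disbursements):
  Jun: +$673.36 − $775.38 → -$102.02
  Jul: +$673.36 → $571.34
  Aug: +$673.36 − $1,383.06 → -$138.36
  Sep: +$673.36 − $775.38 → -$240.38
  Oct: +$673.36 → $432.98
  Nov: +$673.36 → $1,106.34
  Dec: +$673.36 − $2,207.34 → -$427.64
  Jan: +$673.36 → $245.72
  Feb: +$673.36 − $1,383.06 → -$463.98
  Mar: +$673.36 − $1,556.10 → -$1,346.72
  Apr: +$673.36 → -$673.36
  May: +$673.36 → $0.00
Lowest trial balance = -$1,346.72 (Mar)
Initial deposit = cushion − low point = $1,346.72 − (-$1,346.72) = $2,693.44

$2,693.44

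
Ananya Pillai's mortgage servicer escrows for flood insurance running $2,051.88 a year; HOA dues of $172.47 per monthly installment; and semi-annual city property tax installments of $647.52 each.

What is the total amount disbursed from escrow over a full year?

$5,416.56

Flood insurance = $2,051.88
HOA dues = $172.47 × 12 = $2,069.64
City property tax = $647.52 × 2 = $1,295.04
Annual escrow total = $2,051.88 + $2,069.64 + $1,295.04 = $5,416.56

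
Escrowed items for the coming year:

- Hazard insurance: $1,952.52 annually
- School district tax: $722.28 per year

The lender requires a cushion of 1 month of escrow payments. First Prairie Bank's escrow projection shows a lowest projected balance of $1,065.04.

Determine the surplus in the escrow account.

$842.14

Hazard insurance — $1,952.52/yr
School district tax — $722.28/yr
Total annual escrow = $1,952.52 + $722.28 = $2,674.80
Monthly escrow = $2,674.80 / 12 = $222.90
Cushion = 1 × $222.90 = $222.90
Surplus = $1,065.04 − $222.90 = $842.14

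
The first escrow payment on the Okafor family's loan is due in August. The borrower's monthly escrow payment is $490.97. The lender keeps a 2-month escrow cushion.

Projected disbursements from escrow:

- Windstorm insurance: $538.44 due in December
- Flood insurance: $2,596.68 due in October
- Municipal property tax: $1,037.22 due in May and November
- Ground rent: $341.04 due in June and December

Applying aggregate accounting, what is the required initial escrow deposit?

$3,040.47

Cushion = 2 × $490.97 = $981.94
Trial balance (start $0, +$490.97 each month, − disbursements):
  Aug: +$490.97 → $490.97
  Sep: +$490.97 → $981.94
  Oct: +$490.97 − $2,596.68 → -$1,123.77
  Nov: +$490.97 − $1,037.22 → -$1,670.02
  Dec: +$490.97 − $879.48 → -$2,058.53
  Jan: +$490.97 → -$1,567.56
  Feb: +$490.97 → -$1,076.59
  Mar: +$490.97 → -$585.62
  Apr: +$490.97 → -$94.65
  May: +$490.97 − $1,037.22 → -$640.90
  Jun: +$490.97 − $341.04 → -$490.97
  Jul: +$490.97 → $0.00
Lowest trial balance = -$2,058.53 (Dec)
Initial deposit = cushion − low point = $981.94 − (-$2,058.53) = $3,040.47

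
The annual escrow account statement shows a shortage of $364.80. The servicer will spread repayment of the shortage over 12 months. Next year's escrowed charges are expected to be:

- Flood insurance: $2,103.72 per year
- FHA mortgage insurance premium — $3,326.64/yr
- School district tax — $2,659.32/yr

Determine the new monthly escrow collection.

$704.54

Flood insurance = $2,103.72 per year
FHA mortgage insurance premium = $3,326.64 per year
School district tax = $2,659.32 per year
Annual escrow total = $8,089.68
Monthly escrow = $8,089.68 / 12 = $674.14
Shortage per month = $364.80 ÷ 12 = $30.40
New monthly escrow = $674.14 + $30.40 = $704.54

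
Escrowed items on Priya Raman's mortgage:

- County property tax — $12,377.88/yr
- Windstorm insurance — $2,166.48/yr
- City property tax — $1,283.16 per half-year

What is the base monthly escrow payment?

$1,425.89

County property tax — $12,377.88/yr
Windstorm insurance — $2,166.48/yr
City property tax — $1,283.16 × 2 = $2,566.32/yr
Total annual escrow = $12,377.88 + $2,166.48 + $2,566.32 = $17,110.68
Monthly = $17,110.68 ÷ 12 = $1,425.89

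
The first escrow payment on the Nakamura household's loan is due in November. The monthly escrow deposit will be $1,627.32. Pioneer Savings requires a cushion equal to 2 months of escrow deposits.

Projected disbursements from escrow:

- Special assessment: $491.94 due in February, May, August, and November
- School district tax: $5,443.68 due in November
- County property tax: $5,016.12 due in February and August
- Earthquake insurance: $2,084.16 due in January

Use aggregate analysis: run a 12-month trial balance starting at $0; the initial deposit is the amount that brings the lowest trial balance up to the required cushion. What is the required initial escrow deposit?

$10,273.20

Cushion = 2 × $1,627.32 = $3,254.64
Trial balance (start $0, +$1,627.32 each month, − disbursements):
  Nov: +$1,627.32 − $5,935.62 → -$4,308.30
  Dec: +$1,627.32 → -$2,680.98
  Jan: +$1,627.32 − $2,084.16 → -$3,137.82
  Feb: +$1,627.32 − $5,508.06 → -$7,018.56
  Mar: +$1,627.32 → -$5,391.24
  Apr: +$1,627.32 → -$3,763.92
  May: +$1,627.32 − $491.94 → -$2,628.54
  Jun: +$1,627.32 → -$1,001.22
  Jul: +$1,627.32 → $626.10
  Aug: +$1,627.32 − $5,508.06 → -$3,254.64
  Sep: +$1,627.32 → -$1,627.32
  Oct: +$1,627.32 → $0.00
Lowest trial balance = -$7,018.56 (Feb)
Initial deposit = cushion − low point = $3,254.64 − (-$7,018.56) = $10,273.20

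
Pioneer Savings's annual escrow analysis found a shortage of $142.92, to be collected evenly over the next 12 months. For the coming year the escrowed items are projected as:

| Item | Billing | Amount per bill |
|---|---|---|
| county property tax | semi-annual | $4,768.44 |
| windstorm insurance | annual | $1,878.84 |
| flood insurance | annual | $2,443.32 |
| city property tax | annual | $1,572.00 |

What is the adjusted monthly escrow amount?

$1,297.83

County property tax — $4,768.44 × 2 = $9,536.88/yr
Windstorm insurance — $1,878.84/yr
Flood insurance — $2,443.32/yr
City property tax — $1,572.00/yr
Total per year = $9,536.88 + $1,878.84 + $2,443.32 + $1,572.00 = $15,431.04
Monthly escrow = $15,431.04 ÷ 12 = $1,285.92
Monthly shortage recovery: $142.92 / 12 = $11.91
Adjusted monthly = $1,285.92 + $11.91 = $1,297.83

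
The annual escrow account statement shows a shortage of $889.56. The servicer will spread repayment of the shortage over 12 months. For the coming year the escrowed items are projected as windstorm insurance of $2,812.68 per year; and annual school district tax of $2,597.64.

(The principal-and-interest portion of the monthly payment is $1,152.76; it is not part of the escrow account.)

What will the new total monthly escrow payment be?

Windstorm insurance: $2,812.68
School district tax: $2,597.64
Annual escrow total = $2,812.68 + $2,597.64 = $5,410.32
Base monthly escrow = $5,410.32 / 12 = $450.86
Shortage spread = $889.56 / 12 = $74.13/mo
Adjusted monthly = $450.86 + $74.13 = $524.99

$524.99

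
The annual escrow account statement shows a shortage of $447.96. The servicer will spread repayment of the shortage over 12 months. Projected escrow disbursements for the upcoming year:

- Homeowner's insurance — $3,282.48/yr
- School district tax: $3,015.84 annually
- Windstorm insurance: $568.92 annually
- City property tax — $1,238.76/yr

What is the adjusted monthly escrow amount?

Homeowner's insurance = $3,282.48 per year
School district tax = $3,015.84 per year
Windstorm insurance = $568.92 per year
City property tax = $1,238.76 per year
Yearly total = $3,282.48 + $3,015.84 + $568.92 + $1,238.76 = $8,106.00
Monthly = $8,106.00 ÷ 12 = $675.50
Monthly shortage recovery: $447.96 / 12 = $37.33
Adjusted monthly = $675.50 + $37.33 = $712.83

$712.83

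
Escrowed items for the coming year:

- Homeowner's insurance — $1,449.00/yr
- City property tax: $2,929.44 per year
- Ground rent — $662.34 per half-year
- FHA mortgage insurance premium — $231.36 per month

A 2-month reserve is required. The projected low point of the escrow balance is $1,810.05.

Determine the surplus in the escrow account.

Homeowner's insurance = $1,449.00
City property tax = $2,929.44
Ground rent = $662.34 × 2 = $1,324.68
FHA mortgage insurance premium = $231.36 × 12 = $2,776.32
Yearly total = $8,479.44
Base monthly escrow = $8,479.44 / 12 = $706.62
Required cushion = 2 × $706.62 = $1,413.24
Excess over cushion: $1,810.05 − $1,413.24 = $396.81

$396.81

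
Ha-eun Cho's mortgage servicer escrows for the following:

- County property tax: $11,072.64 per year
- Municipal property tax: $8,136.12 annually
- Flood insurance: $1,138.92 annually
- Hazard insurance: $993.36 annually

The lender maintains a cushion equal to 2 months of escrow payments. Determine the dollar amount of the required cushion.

County property tax: $11,072.64/yr
Municipal property tax: $8,136.12/yr
Flood insurance: $1,138.92/yr
Hazard insurance: $993.36/yr
Annual escrow total = $11,072.64 + $8,136.12 + $1,138.92 + $993.36 = $21,341.04
Per month = $21,341.04 / 12 = $1,778.42
Required cushion = 2 × $1,778.42 = $3,556.84

$3,556.84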